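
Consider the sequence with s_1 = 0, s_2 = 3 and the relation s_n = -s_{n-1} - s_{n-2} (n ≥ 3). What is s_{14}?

Compute successive terms:
s_3 = -3;  s_4 = 0;  s_5 = 3;  …;  s_{11} = 3;  s_{12} = -3;  s_{13} = 0;  s_{14} = 3.

3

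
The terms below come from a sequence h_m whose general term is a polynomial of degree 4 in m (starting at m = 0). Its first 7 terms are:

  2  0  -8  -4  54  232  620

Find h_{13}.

1st diffs: -2, -8, 4, 58, 178, 388.
2nd diffs: -6, 12, 54, 120, 210.
3rd diffs: 18, 42, 66, 90.
4th diffs: 24, 24, 24 (constant).
Newton forward-difference form: h_m = 2 + (-2)·C(m,1) + (-6)·C(m,2) + 18·C(m,3) + 24·C(m,4).
At m = 13: m = 13, so h_{13} = 2 - 26 - 468 + 5148 + 17160 = 21816.

21816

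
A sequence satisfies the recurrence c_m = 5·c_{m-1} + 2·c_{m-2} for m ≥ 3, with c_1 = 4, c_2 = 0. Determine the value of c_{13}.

149823256

Step forward from the initial values:
c_3 = 8  c_4 = 40  c_5 = 216  …  c_{10} = 966280  c_{11} = 5191128  c_{12} = 27888200  c_{13} = 149823256.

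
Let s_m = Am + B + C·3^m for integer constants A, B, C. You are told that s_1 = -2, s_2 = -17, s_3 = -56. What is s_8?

-13139

At m = 1, 2, 3: A + B + 3C = -2; 2A + B + 9C = -17; 3A + B + 27C = -56.
Subtracting the first from the second: A + 6C = -15.
Subtracting the second from the third: A + 18C = -39.
Solving: C = -2, A = -3, then B = 7.
Therefore s_8 = -24 + 7 + (-2)·6561 = -13139.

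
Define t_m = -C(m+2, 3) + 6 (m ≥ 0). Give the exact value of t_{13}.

C(15, 3) = 455, so t_{13} = -449.

-449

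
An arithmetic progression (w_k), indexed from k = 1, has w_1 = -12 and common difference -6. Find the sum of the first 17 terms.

-1020

w_k = -12 + (k - 1)·(-6).
w_{17} = -108; S = 17·(-12 + (-108))/2 = -1020.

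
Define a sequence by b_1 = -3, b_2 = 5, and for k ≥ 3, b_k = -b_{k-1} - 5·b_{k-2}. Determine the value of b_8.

-835

b_3 = 10;  b_4 = -35;  b_5 = -15;  b_6 = 190;  b_7 = -115;  b_8 = -835.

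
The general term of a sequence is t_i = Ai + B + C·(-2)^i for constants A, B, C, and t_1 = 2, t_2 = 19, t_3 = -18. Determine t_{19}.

-1572874

Plug in i = 1, 2, 3: A + B - 2C = 2; 2A + B + 4C = 19; 3A + B - 8C = -18.
Subtracting the first from the second: A + 6C = 17.
Subtracting the second from the third: A - 12C = -37.
Solving: C = 3, A = -1, then B = 9.
Hence t_{19} = -1·19 + 9 + 3·(-524288) = -1572874.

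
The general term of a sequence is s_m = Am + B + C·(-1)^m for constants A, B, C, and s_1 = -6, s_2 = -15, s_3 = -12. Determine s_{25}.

-78

Plug in m = 1, 2, 3: A + B - C = -6; 2A + B + C = -15; 3A + B - C = -12.
Subtracting the first from the second: A + 2C = -9.
Subtracting the second from the third: A - 2C = 3.
Solving: C = -3, A = -3, then B = -6.
Hence s_{25} = -3·25 + (-6) + (-3)·(-1) = -78.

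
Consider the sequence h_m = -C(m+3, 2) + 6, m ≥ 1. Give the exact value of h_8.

C(11, 2) = 55, so h_8 = -49.

-49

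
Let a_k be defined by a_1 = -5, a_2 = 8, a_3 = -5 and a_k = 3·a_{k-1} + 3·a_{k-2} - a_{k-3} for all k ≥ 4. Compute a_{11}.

Iterate the recurrence:
a_4 = 14  a_5 = 19  a_6 = 104  a_7 = 355  a_8 = 1358  a_9 = 5035  a_{10} = 18824  a_{11} = 70219.

70219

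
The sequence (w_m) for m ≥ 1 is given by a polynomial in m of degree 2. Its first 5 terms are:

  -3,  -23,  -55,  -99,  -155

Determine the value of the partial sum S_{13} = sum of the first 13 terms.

-5031

1st diffs: -20, -32, -44, -56.
2nd diffs: -12, -12, -12 (constant).
Newton forward-difference form: w_m = -3 + (-20)·C(m-1,1) + (-12)·C(m-1,2).
Continuing: …, -223, -303, -395, -499, …, w_{13} = -1035.
Summing m = 1..13 (13 terms) gives -5031.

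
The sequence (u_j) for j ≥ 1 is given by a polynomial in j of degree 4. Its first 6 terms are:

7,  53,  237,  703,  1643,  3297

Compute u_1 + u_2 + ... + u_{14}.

1st diffs: 46, 184, 466, 940, 1654.
2nd diffs: 138, 282, 474, 714.
3rd diffs: 144, 192, 240.
4th diffs: 48, 48 (constant).
Newton forward-difference form: u_j = 7 + 46·C(j-1,1) + 138·C(j-1,2) + 144·C(j-1,3) + 48·C(j-1,4).
Continuing: …, 5953, 9947, 15663, 23533, …, u_{14} = 86873.
Summing j = 1..14 (14 terms) gives 294756.

294756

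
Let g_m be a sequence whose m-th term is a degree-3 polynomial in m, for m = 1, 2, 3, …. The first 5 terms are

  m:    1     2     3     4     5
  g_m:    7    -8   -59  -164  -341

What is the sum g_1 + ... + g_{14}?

1st diffs: -15, -51, -105, -177.
2nd diffs: -36, -54, -72.
3rd diffs: -18, -18 (constant).
Newton forward-difference form: g_m = 7 + (-15)·C(m-1,1) + (-36)·C(m-1,2) + (-18)·C(m-1,3).
Continuing: …, -608, -983, -1484, -2129, …, g_{14} = -8144.
Summing m = 1..14 (14 terms) gives -32389.

-32389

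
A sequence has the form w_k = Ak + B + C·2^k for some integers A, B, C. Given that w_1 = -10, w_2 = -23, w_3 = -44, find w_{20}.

At k = 1, 2, 3: A + B + 2C = -10; 2A + B + 4C = -23; 3A + B + 8C = -44.
Subtracting the first from the second: A + 2C = -13.
Subtracting the second from the third: A + 4C = -21.
Solving: C = -4, A = -5, then B = 3.
Therefore w_{20} = -100 + 3 + (-4)·1048576 = -4194401.

-4194401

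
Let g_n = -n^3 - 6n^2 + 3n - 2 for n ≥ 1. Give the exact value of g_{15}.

g_{15} = -1·15^3 - 6·15^2 + 3·15 - 2 = -4682.

-4682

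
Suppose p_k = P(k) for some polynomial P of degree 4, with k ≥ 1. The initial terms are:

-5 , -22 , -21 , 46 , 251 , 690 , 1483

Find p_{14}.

32066

1st diffs: -17, 1, 67, 205, 439, 793.
2nd diffs: 18, 66, 138, 234, 354.
3rd diffs: 48, 72, 96, 120.
4th diffs: 24, 24, 24 (constant).
Newton forward-difference form: p_k = -5 + (-17)·C(k-1,1) + 18·C(k-1,2) + 48·C(k-1,3) + 24·C(k-1,4).
At k = 14: k-1 = 13, so p_{14} = -5 - 221 + 1404 + 13728 + 17160 = 32066.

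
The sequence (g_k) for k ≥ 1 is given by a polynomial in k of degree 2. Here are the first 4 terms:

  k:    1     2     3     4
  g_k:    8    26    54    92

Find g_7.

1st diffs: 18, 28, 38.
2nd diffs: 10, 10 (constant).
So g_k = 5k^2 + 3k.
Evaluating at k = 7 gives g_7 = 266.

266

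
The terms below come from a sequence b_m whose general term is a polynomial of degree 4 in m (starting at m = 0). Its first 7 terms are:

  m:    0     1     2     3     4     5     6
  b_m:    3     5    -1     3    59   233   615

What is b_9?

1st diffs: 2, -6, 4, 56, 174, 382.
2nd diffs: -8, 10, 52, 118, 208.
3rd diffs: 18, 42, 66, 90.
4th diffs: 24, 24, 24 (constant).
Newton forward-difference form: b_m = 3 + 2·C(m,1) + (-8)·C(m,2) + 18·C(m,3) + 24·C(m,4).
At m = 9: m = 9, so b_9 = 3 + 18 - 288 + 1512 + 3024 = 4269.

4269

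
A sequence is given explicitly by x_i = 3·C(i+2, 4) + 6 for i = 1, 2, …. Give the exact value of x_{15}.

7146

C(17, 4) = 2380, so x_{15} = 7146.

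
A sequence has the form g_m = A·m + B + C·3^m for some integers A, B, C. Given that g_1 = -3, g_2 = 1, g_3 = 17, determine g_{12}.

Write the equations: A + B + 3C = -3; 2A + B + 9C = 1; 3A + B + 27C = 17.
Subtracting the first from the second: A + 6C = 4.
Subtracting the second from the third: A + 18C = 16.
Solving: C = 1, A = -2, then B = -4.
Hence g_{12} = -2·12 + (-4) + 1·531441 = 531413.

531413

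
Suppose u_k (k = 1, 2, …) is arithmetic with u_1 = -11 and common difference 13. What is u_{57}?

717

u_k = -11 + (k - 1)·13.
u_{57} = -11 + 56·13 = 717.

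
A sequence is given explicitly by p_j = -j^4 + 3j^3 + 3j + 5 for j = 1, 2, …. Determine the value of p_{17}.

-68726

p_{17} = -1·17^4 + 3·17^3 + 3·17 + 5 = -68726.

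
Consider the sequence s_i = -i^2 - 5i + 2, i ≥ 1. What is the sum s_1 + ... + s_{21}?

-4424

Over i = 1..21: Σi = 231, Σi² = 3311.
Total = (-1)·3311 + (-5)·231 + (2)·21 = -4424.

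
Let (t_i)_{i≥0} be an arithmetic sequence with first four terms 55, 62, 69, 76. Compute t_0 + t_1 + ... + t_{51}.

Common difference d = 7.
t_i = 55 + (i - 0)·7.
t_{51} = 412; S = 52·(55 + 412)/2 = 12142.

12142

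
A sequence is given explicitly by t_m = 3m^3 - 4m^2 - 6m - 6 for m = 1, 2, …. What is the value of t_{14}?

t_{14} = 3·14^3 - 4·14^2 - 6·14 - 6 = 7358.

7358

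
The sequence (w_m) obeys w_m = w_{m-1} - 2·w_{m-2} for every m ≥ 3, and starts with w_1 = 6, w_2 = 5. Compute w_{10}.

-49

Applying the relation repeatedly:
w_3 = -7  w_4 = -17  w_5 = -3  w_6 = 31  w_7 = 37  w_8 = -25  w_9 = -99  w_{10} = -49.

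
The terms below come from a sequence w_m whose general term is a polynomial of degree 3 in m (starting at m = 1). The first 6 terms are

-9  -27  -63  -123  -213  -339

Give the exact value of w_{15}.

-4083

1st diffs: -18, -36, -60, -90, -126.
2nd diffs: -18, -24, -30, -36.
3rd diffs: -6, -6, -6 (constant).
So w_m = -m^3 - 3m^2 - 2m - 3.
Evaluating at m = 15 gives w_{15} = -4083.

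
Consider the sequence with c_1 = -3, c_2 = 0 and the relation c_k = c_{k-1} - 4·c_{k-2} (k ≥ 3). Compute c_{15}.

-50244

Compute successive terms:
c_3 = 12, c_4 = 12, c_5 = -36, …, c_{12} = 3660, c_{13} = 11868, c_{14} = -2772, c_{15} = -50244.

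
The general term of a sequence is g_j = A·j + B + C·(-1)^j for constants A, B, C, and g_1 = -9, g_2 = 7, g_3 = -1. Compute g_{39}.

The three given values yield: A + B - C = -9; 2A + B + C = 7; 3A + B - C = -1.
Subtracting the first from the second: A + 2C = 16.
Subtracting the second from the third: A - 2C = -8.
Solving: C = 6, A = 4, then B = -7.
Therefore g_{39} = 156 + (-7) + 6·(-1) = 143.

143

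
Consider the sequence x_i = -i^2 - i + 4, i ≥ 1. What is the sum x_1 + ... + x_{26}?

-6448

Over i = 1..26: Σi = 351, Σi² = 6201.
Total = (-1)·6201 + (-1)·351 + (4)·26 = -6448.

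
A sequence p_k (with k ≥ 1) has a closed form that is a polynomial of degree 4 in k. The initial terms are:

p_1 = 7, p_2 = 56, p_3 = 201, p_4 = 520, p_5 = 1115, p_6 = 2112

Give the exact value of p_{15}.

1st diffs: 49, 145, 319, 595, 997.
2nd diffs: 96, 174, 276, 402.
3rd diffs: 78, 102, 126.
4th diffs: 24, 24 (constant).
Newton forward-difference form: p_k = 7 + 49·C(k-1,1) + 96·C(k-1,2) + 78·C(k-1,3) + 24·C(k-1,4).
At k = 15: k-1 = 14, so p_{15} = 7 + 686 + 8736 + 28392 + 24024 = 61845.

61845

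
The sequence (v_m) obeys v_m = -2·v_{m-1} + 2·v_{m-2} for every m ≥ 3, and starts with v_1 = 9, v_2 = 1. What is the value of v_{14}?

Applying the relation repeatedly:
v_3 = 16, v_4 = -30, v_5 = 92, …, v_{11} = 37376, v_{12} = -102112, v_{13} = 278976, v_{14} = -762176.

-762176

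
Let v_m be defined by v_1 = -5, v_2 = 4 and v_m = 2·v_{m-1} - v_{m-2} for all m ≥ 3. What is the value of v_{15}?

v_3 = 13, v_4 = 22, v_5 = 31, …, v_{12} = 94, v_{13} = 103, v_{14} = 112, v_{15} = 121.
(Characteristic roots are 1 and 1.)

121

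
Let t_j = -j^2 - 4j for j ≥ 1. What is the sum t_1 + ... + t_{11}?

Over j = 1..11: Σj = 66, Σj² = 506.
Total = (-1)·506 + (-4)·66 = -770.

-770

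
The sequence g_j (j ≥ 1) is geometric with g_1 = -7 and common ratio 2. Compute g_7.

g_j = (-7)·2^(j-1).
g_7 = (-7)·2^6 = -448.

-448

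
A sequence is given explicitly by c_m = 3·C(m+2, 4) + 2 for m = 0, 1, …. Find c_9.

992

C(11, 4) = 330, so c_9 = 992.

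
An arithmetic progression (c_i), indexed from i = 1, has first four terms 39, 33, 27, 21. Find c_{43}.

Common difference d = -6.
c_i = 39 + (i - 1)·(-6).
c_{43} = 39 + 42·(-6) = -213.

-213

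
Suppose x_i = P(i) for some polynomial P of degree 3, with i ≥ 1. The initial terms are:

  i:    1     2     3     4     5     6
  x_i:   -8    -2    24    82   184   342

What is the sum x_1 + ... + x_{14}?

19726

1st diffs: 6, 26, 58, 102, 158.
2nd diffs: 20, 32, 44, 56.
3rd diffs: 12, 12, 12 (constant).
Newton forward-difference form: x_i = -8 + 6·C(i-1,1) + 20·C(i-1,2) + 12·C(i-1,3).
Continuing: …, 568, 874, 1272, 1774, …, x_{14} = 5062.
Summing i = 1..14 (14 terms) gives 19726.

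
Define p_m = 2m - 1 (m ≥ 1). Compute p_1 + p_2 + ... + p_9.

81

Over m = 1..9: Σm = 45.
Total = (2)·45 + (-1)·9 = 81.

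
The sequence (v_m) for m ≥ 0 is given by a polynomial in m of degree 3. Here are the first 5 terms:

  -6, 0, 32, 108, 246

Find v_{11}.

1st diffs: 6, 32, 76, 138.
2nd diffs: 26, 44, 62.
3rd diffs: 18, 18 (constant).
So v_m = 3m^3 + 4m^2 - m - 6.
Evaluating at m = 11 gives v_{11} = 4460.

4460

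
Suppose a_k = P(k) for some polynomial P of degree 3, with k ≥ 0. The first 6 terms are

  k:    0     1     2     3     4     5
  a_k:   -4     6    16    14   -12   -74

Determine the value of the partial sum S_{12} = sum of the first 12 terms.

1st diffs: 10, 10, -2, -26, -62.
2nd diffs: 0, -12, -24, -36.
3rd diffs: -12, -12, -12 (constant).
So a_k = -2k^3 + 6k^2 + 6k - 4.
Continuing: …, -184, -354, -596, -922, …, a_{11} = -1874.
Summing k = 0..11 (12 terms) gives -5328.

-5328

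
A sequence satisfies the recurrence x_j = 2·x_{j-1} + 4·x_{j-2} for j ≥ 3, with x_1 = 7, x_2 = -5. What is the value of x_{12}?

Iterate the recurrence:
x_3 = 18; x_4 = 16; x_5 = 104; x_6 = 272; x_7 = 960; x_8 = 3008; x_9 = 9856; x_{10} = 31744; x_{11} = 102912; x_{12} = 332800.

332800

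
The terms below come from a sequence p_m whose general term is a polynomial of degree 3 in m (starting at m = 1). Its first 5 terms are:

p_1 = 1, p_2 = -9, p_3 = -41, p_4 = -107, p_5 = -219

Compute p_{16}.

1st diffs: -10, -32, -66, -112.
2nd diffs: -22, -34, -46.
3rd diffs: -12, -12 (constant).
Newton forward-difference form: p_m = 1 + (-10)·C(m-1,1) + (-22)·C(m-1,2) + (-12)·C(m-1,3).
At m = 16: m-1 = 15, so p_{16} = 1 - 150 - 2310 - 5460 = -7919.

-7919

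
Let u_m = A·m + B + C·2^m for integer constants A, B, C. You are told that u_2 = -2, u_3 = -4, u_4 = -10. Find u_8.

At m = 2, 3, 4: 2A + B + 4C = -2; 3A + B + 8C = -4; 4A + B + 16C = -10.
Subtracting the first from the second: A + 4C = -2.
Subtracting the second from the third: A + 8C = -6.
Solving: C = -1, A = 2, then B = -2.
Therefore u_8 = 16 + (-2) + (-1)·256 = -242.

-242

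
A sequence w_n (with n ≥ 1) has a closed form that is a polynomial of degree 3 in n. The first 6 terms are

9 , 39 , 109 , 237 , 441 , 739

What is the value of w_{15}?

1st diffs: 30, 70, 128, 204, 298.
2nd diffs: 40, 58, 76, 94.
3rd diffs: 18, 18, 18 (constant).
Newton forward-difference form: w_n = 9 + 30·C(n-1,1) + 40·C(n-1,2) + 18·C(n-1,3).
At n = 15: n-1 = 14, so w_{15} = 9 + 420 + 3640 + 6552 = 10621.

10621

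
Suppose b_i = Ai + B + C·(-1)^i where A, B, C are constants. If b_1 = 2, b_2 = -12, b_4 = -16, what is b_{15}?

The three given values yield: A + B - C = 2; 2A + B + C = -12; 4A + B + C = -16.
Subtracting the first from the second: A + 2C = -14.
Subtracting the second from the third: 2A = -4.
Solving: C = -6, A = -2, then B = -2.
Hence b_{15} = -2·15 + (-2) + (-6)·(-1) = -26.

-26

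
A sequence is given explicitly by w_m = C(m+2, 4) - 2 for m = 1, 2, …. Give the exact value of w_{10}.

C(12, 4) = 495, so w_{10} = 493.

493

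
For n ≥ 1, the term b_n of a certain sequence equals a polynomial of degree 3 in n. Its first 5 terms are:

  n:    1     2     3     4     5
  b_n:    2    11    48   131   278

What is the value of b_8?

1st diffs: 9, 37, 83, 147.
2nd diffs: 28, 46, 64.
3rd diffs: 18, 18 (constant).
Newton forward-difference form: b_n = 2 + 9·C(n-1,1) + 28·C(n-1,2) + 18·C(n-1,3).
At n = 8: n-1 = 7, so b_8 = 2 + 63 + 588 + 630 = 1283.

1283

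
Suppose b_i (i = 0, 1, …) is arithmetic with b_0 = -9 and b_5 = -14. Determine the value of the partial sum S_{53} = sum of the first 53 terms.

Common difference d = (-14 - (-9)) / (5 - 0) = -1.
b_i = -9 + (i - 0)·(-1).
b_{52} = -61; S = 53·(-9 + (-61))/2 = -1855.

-1855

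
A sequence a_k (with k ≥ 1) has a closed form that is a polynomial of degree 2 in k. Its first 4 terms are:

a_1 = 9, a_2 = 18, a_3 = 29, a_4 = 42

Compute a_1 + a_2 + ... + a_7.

322

1st diffs: 9, 11, 13.
2nd diffs: 2, 2 (constant).
So a_k = k^2 + 6k + 2.
Continuing: 57, 74, 93.
Summing k = 1..7 (7 terms) gives 322.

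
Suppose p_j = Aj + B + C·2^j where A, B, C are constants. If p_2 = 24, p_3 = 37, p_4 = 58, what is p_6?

164

At j = 2, 3, 4: 2A + B + 4C = 24; 3A + B + 8C = 37; 4A + B + 16C = 58.
Subtracting the first from the second: A + 4C = 13.
Subtracting the second from the third: A + 8C = 21.
Solving: C = 2, A = 5, then B = 6.
Therefore p_6 = 30 + 6 + 2·64 = 164.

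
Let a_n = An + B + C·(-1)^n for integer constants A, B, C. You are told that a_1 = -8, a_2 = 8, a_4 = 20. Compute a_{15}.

76

Write the equations: A + B - C = -8; 2A + B + C = 8; 4A + B + C = 20.
Subtracting the first from the second: A + 2C = 16.
Subtracting the second from the third: 2A = 12.
Solving: C = 5, A = 6, then B = -9.
Therefore a_{15} = 90 + (-9) + 5·(-1) = 76.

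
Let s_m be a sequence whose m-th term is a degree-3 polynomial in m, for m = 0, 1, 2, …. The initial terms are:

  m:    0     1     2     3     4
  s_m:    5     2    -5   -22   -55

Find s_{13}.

1st diffs: -3, -7, -17, -33.
2nd diffs: -4, -10, -16.
3rd diffs: -6, -6 (constant).
So s_m = -m^3 + m^2 - 3m + 5.
Evaluating at m = 13 gives s_{13} = -2062.

-2062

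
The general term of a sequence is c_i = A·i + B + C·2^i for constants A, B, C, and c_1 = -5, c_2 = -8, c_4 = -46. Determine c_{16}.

-262066

The three given values yield: A + B + 2C = -5; 2A + B + 4C = -8; 4A + B + 16C = -46.
Subtracting the first from the second: A + 2C = -3.
Subtracting the second from the third: 2A + 12C = -38.
Solving: C = -4, A = 5, then B = -2.
Hence c_{16} = 5·16 + (-2) + (-4)·65536 = -262066.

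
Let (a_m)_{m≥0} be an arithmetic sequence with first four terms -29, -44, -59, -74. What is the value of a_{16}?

Common difference d = -15.
a_m = -29 + (m - 0)·(-15).
a_{16} = -29 + 16·(-15) = -269.

-269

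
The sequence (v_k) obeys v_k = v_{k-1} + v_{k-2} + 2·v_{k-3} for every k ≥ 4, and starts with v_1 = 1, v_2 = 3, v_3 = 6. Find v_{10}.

Compute successive terms:
v_4 = 11;  v_5 = 23;  v_6 = 46;  v_7 = 91;  v_8 = 183;  v_9 = 366;  v_{10} = 731.

731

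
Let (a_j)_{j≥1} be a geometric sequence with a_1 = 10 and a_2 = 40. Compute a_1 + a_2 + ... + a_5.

3410

Common ratio r = 4.
a_j = 10·4^(j-1).
S = 10·(4^5 - 1)/(4 - 1) = 10·(1024 - 1)/(3) = 3410.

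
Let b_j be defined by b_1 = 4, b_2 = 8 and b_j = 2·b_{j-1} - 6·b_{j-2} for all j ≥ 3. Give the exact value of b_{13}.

Applying the relation repeatedly:
b_3 = -8; b_4 = -64; b_5 = -80; …; b_{10} = -12160; b_{11} = 2944; b_{12} = 78848; b_{13} = 140032.

140032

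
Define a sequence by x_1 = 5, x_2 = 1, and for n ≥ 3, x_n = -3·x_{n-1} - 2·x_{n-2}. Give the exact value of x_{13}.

Iterate the recurrence:
x_3 = -13; x_4 = 37; x_5 = -85; …; x_{10} = 3061; x_{11} = -6133; x_{12} = 12277; x_{13} = -24565.
(Characteristic roots are -1 and -2.)

-24565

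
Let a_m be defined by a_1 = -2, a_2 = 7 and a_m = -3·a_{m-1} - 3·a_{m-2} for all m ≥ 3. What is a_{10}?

-648

Compute successive terms:
a_3 = -15; a_4 = 24; a_5 = -27; a_6 = 9; a_7 = 54; a_8 = -189; a_9 = 405; a_{10} = -648.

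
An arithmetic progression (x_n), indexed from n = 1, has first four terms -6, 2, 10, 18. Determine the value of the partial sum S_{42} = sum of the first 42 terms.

6636

Common difference d = 8.
x_n = -6 + (n - 1)·8.
x_{42} = 322; S = 42·(-6 + 322)/2 = 6636.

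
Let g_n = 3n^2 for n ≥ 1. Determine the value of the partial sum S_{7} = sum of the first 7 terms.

Over n = 1..7: Σn = 28, Σn² = 140.
Total = (3)·140 = 420.

420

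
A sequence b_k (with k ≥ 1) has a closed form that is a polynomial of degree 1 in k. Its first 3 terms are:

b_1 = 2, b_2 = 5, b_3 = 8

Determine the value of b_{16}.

47

1st diffs: 3, 3 (constant).
So b_k = 3k - 1.
Evaluating at k = 16 gives b_{16} = 47.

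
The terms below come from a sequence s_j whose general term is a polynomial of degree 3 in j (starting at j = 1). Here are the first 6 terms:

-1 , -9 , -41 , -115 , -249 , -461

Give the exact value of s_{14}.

-7125

1st diffs: -8, -32, -74, -134, -212.
2nd diffs: -24, -42, -60, -78.
3rd diffs: -18, -18, -18 (constant).
Newton forward-difference form: s_j = -1 + (-8)·C(j-1,1) + (-24)·C(j-1,2) + (-18)·C(j-1,3).
At j = 14: j-1 = 13, so s_{14} = -1 - 104 - 1872 - 5148 = -7125.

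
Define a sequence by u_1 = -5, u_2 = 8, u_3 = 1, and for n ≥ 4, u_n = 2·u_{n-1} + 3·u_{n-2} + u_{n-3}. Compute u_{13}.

Iterate the recurrence:
u_4 = 21; u_5 = 53; u_6 = 170; u_7 = 520; u_8 = 1603; u_9 = 4936; u_{10} = 15201; u_{11} = 46813; u_{12} = 144165; u_{13} = 443970.

443970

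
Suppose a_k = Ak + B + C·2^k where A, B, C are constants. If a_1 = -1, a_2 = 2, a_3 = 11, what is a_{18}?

786374

The three given values yield: A + B + 2C = -1; 2A + B + 4C = 2; 3A + B + 8C = 11.
Subtracting the first from the second: A + 2C = 3.
Subtracting the second from the third: A + 4C = 9.
Solving: C = 3, A = -3, then B = -4.
Hence a_{18} = -3·18 + (-4) + 3·262144 = 786374.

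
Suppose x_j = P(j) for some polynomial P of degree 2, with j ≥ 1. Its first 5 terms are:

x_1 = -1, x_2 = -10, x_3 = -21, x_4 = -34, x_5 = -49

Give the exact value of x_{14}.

1st diffs: -9, -11, -13, -15.
2nd diffs: -2, -2, -2 (constant).
Newton forward-difference form: x_j = -1 + (-9)·C(j-1,1) + (-2)·C(j-1,2).
At j = 14: j-1 = 13, so x_{14} = -1 - 117 - 156 = -274.

-274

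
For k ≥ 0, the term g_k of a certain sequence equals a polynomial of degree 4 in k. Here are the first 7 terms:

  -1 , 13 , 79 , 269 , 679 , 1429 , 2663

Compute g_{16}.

90463

1st diffs: 14, 66, 190, 410, 750, 1234.
2nd diffs: 52, 124, 220, 340, 484.
3rd diffs: 72, 96, 120, 144.
4th diffs: 24, 24, 24 (constant).
So g_k = k^4 + 6k^3 + k^2 + 6k - 1.
Evaluating at k = 16 gives g_{16} = 90463.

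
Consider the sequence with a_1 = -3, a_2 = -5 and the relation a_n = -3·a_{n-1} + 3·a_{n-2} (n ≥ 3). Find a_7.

1701

Step forward from the initial values:
a_3 = 6; a_4 = -33; a_5 = 117; a_6 = -450; a_7 = 1701.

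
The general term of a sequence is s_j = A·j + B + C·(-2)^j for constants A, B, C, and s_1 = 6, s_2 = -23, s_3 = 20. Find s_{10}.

-4143

At j = 1, 2, 3: A + B - 2C = 6; 2A + B + 4C = -23; 3A + B - 8C = 20.
Subtracting the first from the second: A + 6C = -29.
Subtracting the second from the third: A - 12C = 43.
Solving: C = -4, A = -5, then B = 3.
So s_j = -5·j + 3 + (-4)·(-2)^j; at j=10 this is -4143.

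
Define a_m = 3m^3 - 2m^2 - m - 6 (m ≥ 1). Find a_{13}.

a_{13} = 3·13^3 - 2·13^2 - 1·13 - 6 = 6234.

6234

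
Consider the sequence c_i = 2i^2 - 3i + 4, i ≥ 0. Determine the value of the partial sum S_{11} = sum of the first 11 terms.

649

Over i = 0..10: Σi = 55, Σi² = 385.
Total = (2)·385 + (-3)·55 + (4)·11 = 649.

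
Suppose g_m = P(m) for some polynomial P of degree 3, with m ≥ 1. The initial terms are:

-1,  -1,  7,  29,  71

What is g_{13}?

1st diffs: 0, 8, 22, 42.
2nd diffs: 8, 14, 20.
3rd diffs: 6, 6 (constant).
So g_m = m^3 - 2m^2 - m + 1.
Evaluating at m = 13 gives g_{13} = 1847.

1847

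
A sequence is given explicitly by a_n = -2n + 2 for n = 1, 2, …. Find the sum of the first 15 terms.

-210

Over n = 1..15: Σn = 120.
Total = (-2)·120 + (2)·15 = -210.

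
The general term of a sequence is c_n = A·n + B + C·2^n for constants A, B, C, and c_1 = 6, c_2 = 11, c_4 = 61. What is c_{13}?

Write the equations: A + B + 2C = 6; 2A + B + 4C = 11; 4A + B + 16C = 61.
Subtracting the first from the second: A + 2C = 5.
Subtracting the second from the third: 2A + 12C = 50.
Solving: C = 5, A = -5, then B = 1.
Therefore c_{13} = -65 + 1 + 5·8192 = 40896.

40896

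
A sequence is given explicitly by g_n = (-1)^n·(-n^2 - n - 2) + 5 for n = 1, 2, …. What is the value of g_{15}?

247

(-1)^15 = -1; -n^2 - n - 2 at n=15 is -242; so g_{15} = 247.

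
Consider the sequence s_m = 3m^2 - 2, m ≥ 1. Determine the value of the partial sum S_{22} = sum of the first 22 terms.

Over m = 1..22: Σm = 253, Σm² = 3795.
Total = (3)·3795 + (-2)·22 = 11341.

11341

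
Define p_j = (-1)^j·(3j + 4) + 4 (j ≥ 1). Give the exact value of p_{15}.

(-1)^15 = -1; 3j + 4 at j=15 is 49; so p_{15} = -45.

-45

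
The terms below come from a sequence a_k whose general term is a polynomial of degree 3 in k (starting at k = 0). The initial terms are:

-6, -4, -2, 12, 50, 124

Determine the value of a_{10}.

1454

1st diffs: 2, 2, 14, 38, 74.
2nd diffs: 0, 12, 24, 36.
3rd diffs: 12, 12, 12 (constant).
Newton forward-difference form: a_k = -6 + 2·C(k,1) + 12·C(k,3).
At k = 10: k = 10, so a_{10} = -6 + 20 + 1440 = 1454.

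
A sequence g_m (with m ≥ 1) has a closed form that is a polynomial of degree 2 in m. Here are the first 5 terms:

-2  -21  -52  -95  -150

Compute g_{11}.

-732

1st diffs: -19, -31, -43, -55.
2nd diffs: -12, -12, -12 (constant).
Newton forward-difference form: g_m = -2 + (-19)·C(m-1,1) + (-12)·C(m-1,2).
At m = 11: m-1 = 10, so g_{11} = -2 - 190 - 540 = -732.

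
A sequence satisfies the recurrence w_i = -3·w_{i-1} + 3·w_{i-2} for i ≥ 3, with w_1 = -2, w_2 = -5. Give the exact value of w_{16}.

-358418682

Step forward from the initial values:
w_3 = 9  w_4 = -42  w_5 = 153  …  w_{13} = 6577038  w_{14} = -24935445  w_{15} = 94537449  w_{16} = -358418682.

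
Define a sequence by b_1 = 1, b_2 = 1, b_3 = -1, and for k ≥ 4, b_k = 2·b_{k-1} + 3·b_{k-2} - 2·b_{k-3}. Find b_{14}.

-65423

Step forward from the initial values:
b_4 = -1  b_5 = -7  b_6 = -15  …  b_{11} = -2945  b_{12} = -8257  b_{13} = -23271  b_{14} = -65423.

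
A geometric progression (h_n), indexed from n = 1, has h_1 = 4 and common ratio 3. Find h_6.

h_n = 4·3^(n-1).
h_6 = 4·3^5 = 972.

972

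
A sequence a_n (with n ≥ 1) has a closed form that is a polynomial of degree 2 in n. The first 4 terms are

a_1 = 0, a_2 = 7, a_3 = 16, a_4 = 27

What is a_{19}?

432

1st diffs: 7, 9, 11.
2nd diffs: 2, 2 (constant).
Newton forward-difference form: a_n = 7·C(n-1,1) + 2·C(n-1,2).
At n = 19: n-1 = 18, so a_{19} = 126 + 306 = 432.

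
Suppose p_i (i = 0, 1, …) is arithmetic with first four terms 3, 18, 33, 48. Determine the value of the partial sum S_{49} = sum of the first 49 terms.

Common difference d = 15.
p_i = 3 + (i - 0)·15.
p_{48} = 723; S = 49·(3 + 723)/2 = 17787.

17787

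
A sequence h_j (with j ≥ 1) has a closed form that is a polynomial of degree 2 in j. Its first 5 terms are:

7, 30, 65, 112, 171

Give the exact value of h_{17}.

1815

1st diffs: 23, 35, 47, 59.
2nd diffs: 12, 12, 12 (constant).
Newton forward-difference form: h_j = 7 + 23·C(j-1,1) + 12·C(j-1,2).
At j = 17: j-1 = 16, so h_{17} = 7 + 368 + 1440 = 1815.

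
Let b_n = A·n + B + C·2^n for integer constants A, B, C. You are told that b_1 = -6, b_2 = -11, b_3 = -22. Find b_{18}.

-786415

Plug in n = 1, 2, 3: A + B + 2C = -6; 2A + B + 4C = -11; 3A + B + 8C = -22.
Subtracting the first from the second: A + 2C = -5.
Subtracting the second from the third: A + 4C = -11.
Solving: C = -3, A = 1, then B = -1.
So b_n = 1·n + (-1) + (-3)·2^n; at n=18 this is -786415.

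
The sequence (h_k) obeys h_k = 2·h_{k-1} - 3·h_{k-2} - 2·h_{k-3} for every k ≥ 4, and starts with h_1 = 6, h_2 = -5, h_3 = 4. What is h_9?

-156

Step forward from the initial values:
h_4 = 11  h_5 = 20  h_6 = -1  h_7 = -84  h_8 = -205  h_9 = -156.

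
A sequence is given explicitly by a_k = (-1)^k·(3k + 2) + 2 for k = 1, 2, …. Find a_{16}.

(-1)^16 = 1; 3k + 2 at k=16 is 50; so a_{16} = 52.

52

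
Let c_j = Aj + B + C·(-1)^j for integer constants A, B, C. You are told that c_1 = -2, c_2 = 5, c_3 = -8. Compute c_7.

-20

Plug in j = 1, 2, 3: A + B - C = -2; 2A + B + C = 5; 3A + B - C = -8.
Subtracting the first from the second: A + 2C = 7.
Subtracting the second from the third: A - 2C = -13.
Solving: C = 5, A = -3, then B = 6.
Hence c_7 = -3·7 + 6 + 5·(-1) = -20.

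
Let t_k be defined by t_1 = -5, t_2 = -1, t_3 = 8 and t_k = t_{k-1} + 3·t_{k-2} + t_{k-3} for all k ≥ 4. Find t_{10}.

1295

t_4 = 0, t_5 = 23, t_6 = 31, t_7 = 100, t_8 = 216, t_9 = 547, t_{10} = 1295.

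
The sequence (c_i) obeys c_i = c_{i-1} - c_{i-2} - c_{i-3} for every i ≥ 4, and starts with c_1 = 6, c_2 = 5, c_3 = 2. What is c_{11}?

c_4 = -9, c_5 = -16, c_6 = -9, c_7 = 16, c_8 = 41, c_9 = 34, c_{10} = -23, c_{11} = -98.

-98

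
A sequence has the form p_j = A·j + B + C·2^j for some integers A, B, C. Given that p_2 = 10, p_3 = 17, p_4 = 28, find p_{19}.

524345

Write the equations: 2A + B + 4C = 10; 3A + B + 8C = 17; 4A + B + 16C = 28.
Subtracting the first from the second: A + 4C = 7.
Subtracting the second from the third: A + 8C = 11.
Solving: C = 1, A = 3, then B = 0.
Hence p_{19} = 3·19 + 0 + 1·524288 = 524345.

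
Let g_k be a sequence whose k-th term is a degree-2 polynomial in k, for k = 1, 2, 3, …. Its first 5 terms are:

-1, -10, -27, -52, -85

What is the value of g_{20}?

1st diffs: -9, -17, -25, -33.
2nd diffs: -8, -8, -8 (constant).
Newton forward-difference form: g_k = -1 + (-9)·C(k-1,1) + (-8)·C(k-1,2).
At k = 20: k-1 = 19, so g_{20} = -1 - 171 - 1368 = -1540.

-1540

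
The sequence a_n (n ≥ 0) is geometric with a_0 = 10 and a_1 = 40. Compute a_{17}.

Common ratio r = 4.
a_n = 10·4^(n-0).
a_{17} = 10·4^17 = 171798691840.

171798691840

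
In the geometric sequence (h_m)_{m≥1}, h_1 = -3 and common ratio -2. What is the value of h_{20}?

h_m = (-3)·(-2)^(m-1).
h_{20} = (-3)·(-2)^19 = 1572864.

1572864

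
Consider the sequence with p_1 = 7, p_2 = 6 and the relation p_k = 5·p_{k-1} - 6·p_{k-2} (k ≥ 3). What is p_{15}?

Iterate the recurrence:
p_3 = -12; p_4 = -96; p_5 = -408; …; p_{12} = -1386456; p_{13} = -4190088; p_{14} = -12631704; p_{15} = -38017992.
(Characteristic roots are 3 and 2.)

-38017992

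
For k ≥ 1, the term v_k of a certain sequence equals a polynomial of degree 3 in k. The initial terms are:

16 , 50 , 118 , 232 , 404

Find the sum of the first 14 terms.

27706

1st diffs: 34, 68, 114, 172.
2nd diffs: 34, 46, 58.
3rd diffs: 12, 12 (constant).
So v_k = 2k^3 + 5k^2 + 5k + 4.
Continuing: …, 646, 970, 1388, 1912, …, v_{14} = 6542.
Summing k = 1..14 (14 terms) gives 27706.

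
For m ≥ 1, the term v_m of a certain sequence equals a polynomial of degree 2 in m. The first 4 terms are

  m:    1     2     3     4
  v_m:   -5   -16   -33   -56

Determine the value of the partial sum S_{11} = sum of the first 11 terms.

1st diffs: -11, -17, -23.
2nd diffs: -6, -6 (constant).
Newton forward-difference form: v_m = -5 + (-11)·C(m-1,1) + (-6)·C(m-1,2).
Continuing: …, -85, -120, -161, -208, …, v_{11} = -385.
Summing m = 1..11 (11 terms) gives -1650.

-1650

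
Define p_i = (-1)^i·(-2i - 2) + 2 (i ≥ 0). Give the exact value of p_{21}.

(-1)^21 = -1; -2i - 2 at i=21 is -44; so p_{21} = 46.

46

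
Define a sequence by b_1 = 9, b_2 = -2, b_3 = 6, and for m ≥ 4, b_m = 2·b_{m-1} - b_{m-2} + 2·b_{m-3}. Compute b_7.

Step forward from the initial values:
b_4 = 32; b_5 = 54; b_6 = 88; b_7 = 186.

186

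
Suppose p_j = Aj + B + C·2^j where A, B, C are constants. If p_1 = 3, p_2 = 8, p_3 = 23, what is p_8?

Write the equations: A + B + 2C = 3; 2A + B + 4C = 8; 3A + B + 8C = 23.
Subtracting the first from the second: A + 2C = 5.
Subtracting the second from the third: A + 4C = 15.
Solving: C = 5, A = -5, then B = -2.
Hence p_8 = -5·8 + (-2) + 5·256 = 1238.

1238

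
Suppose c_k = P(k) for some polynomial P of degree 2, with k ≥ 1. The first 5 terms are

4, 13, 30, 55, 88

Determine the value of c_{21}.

1704

1st diffs: 9, 17, 25, 33.
2nd diffs: 8, 8, 8 (constant).
Newton forward-difference form: c_k = 4 + 9·C(k-1,1) + 8·C(k-1,2).
At k = 21: k-1 = 20, so c_{21} = 4 + 180 + 1520 = 1704.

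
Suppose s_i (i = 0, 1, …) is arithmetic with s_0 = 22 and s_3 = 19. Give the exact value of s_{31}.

Common difference d = (19 - 22) / (3 - 0) = -1.
s_i = 22 + (i - 0)·(-1).
s_{31} = 22 + 31·(-1) = -9.

-9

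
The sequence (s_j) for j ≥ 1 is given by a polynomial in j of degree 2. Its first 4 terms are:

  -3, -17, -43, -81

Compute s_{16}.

-1473

1st diffs: -14, -26, -38.
2nd diffs: -12, -12 (constant).
Newton forward-difference form: s_j = -3 + (-14)·C(j-1,1) + (-12)·C(j-1,2).
At j = 16: j-1 = 15, so s_{16} = -3 - 210 - 1260 = -1473.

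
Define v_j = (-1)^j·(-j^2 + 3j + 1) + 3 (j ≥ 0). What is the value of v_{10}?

(-1)^10 = 1; -j^2 + 3j + 1 at j=10 is -69; so v_{10} = -66.

-66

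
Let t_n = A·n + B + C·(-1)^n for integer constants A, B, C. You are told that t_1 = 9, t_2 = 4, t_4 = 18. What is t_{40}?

At n = 1, 2, 4: A + B - C = 9; 2A + B + C = 4; 4A + B + C = 18.
Subtracting the first from the second: A + 2C = -5.
Subtracting the second from the third: 2A = 14.
Solving: C = -6, A = 7, then B = -4.
So t_n = 7·n + (-4) + (-6)·(-1)^n; at n=40 this is 270.

270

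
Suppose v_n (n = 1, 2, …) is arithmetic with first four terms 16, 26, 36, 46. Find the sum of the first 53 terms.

Common difference d = 10.
v_n = 16 + (n - 1)·10.
v_{53} = 536; S = 53·(16 + 536)/2 = 14628.

14628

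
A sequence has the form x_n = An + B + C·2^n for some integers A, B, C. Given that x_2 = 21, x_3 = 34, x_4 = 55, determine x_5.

Plug in n = 2, 3, 4: 2A + B + 4C = 21; 3A + B + 8C = 34; 4A + B + 16C = 55.
Subtracting the first from the second: A + 4C = 13.
Subtracting the second from the third: A + 8C = 21.
Solving: C = 2, A = 5, then B = 3.
Hence x_5 = 5·5 + 3 + 2·32 = 92.

92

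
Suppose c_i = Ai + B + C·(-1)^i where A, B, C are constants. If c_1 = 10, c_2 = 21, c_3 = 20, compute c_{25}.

130

Plug in i = 1, 2, 3: A + B - C = 10; 2A + B + C = 21; 3A + B - C = 20.
Subtracting the first from the second: A + 2C = 11.
Subtracting the second from the third: A - 2C = -1.
Solving: C = 3, A = 5, then B = 8.
Therefore c_{25} = 125 + 8 + 3·(-1) = 130.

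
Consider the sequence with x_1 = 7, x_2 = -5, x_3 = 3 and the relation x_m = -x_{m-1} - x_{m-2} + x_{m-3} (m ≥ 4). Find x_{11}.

-101

Compute successive terms:
x_4 = 9  x_5 = -17  x_6 = 11  x_7 = 15  x_8 = -43  x_9 = 39  x_{10} = 19  x_{11} = -101.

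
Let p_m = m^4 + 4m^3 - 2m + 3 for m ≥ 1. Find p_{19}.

157722

p_{19} = 1·19^4 + 4·19^3 - 2·19 + 3 = 157722.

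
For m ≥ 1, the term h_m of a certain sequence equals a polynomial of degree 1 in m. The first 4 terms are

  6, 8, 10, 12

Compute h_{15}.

34

1st diffs: 2, 2, 2 (constant).
So h_m = 2m + 4.
Evaluating at m = 15 gives h_{15} = 34.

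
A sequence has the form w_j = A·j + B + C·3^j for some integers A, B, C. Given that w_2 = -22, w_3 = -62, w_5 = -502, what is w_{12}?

-1062926

Write the equations: 2A + B + 9C = -22; 3A + B + 27C = -62; 5A + B + 243C = -502.
Subtracting the first from the second: A + 18C = -40.
Subtracting the second from the third: 2A + 216C = -440.
Solving: C = -2, A = -4, then B = 4.
Hence w_{12} = -4·12 + 4 + (-2)·531441 = -1062926.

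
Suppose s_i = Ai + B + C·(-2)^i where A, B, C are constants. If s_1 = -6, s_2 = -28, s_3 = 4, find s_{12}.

Plug in i = 1, 2, 3: A + B - 2C = -6; 2A + B + 4C = -28; 3A + B - 8C = 4.
Subtracting the first from the second: A + 6C = -22.
Subtracting the second from the third: A - 12C = 32.
Solving: C = -3, A = -4, then B = -8.
Hence s_{12} = -4·12 + (-8) + (-3)·4096 = -12344.

-12344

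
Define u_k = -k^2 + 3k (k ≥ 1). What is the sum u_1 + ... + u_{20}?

-2240

Over k = 1..20: Σk = 210, Σk² = 2870.
Total = (-1)·2870 + (3)·210 = -2240.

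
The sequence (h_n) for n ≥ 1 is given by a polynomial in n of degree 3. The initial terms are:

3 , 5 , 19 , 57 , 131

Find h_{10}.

1st diffs: 2, 14, 38, 74.
2nd diffs: 12, 24, 36.
3rd diffs: 12, 12 (constant).
Newton forward-difference form: h_n = 3 + 2·C(n-1,1) + 12·C(n-1,2) + 12·C(n-1,3).
At n = 10: n-1 = 9, so h_{10} = 3 + 18 + 432 + 1008 = 1461.

1461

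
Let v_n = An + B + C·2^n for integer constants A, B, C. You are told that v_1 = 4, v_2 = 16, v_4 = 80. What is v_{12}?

Plug in n = 1, 2, 4: A + B + 2C = 4; 2A + B + 4C = 16; 4A + B + 16C = 80.
Subtracting the first from the second: A + 2C = 12.
Subtracting the second from the third: 2A + 12C = 64.
Solving: C = 5, A = 2, then B = -8.
So v_n = 2·n + (-8) + 5·2^n; at n=12 this is 20496.

20496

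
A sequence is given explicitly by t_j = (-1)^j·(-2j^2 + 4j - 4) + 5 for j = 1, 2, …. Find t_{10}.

(-1)^10 = 1; -2j^2 + 4j - 4 at j=10 is -164; so t_{10} = -159.

-159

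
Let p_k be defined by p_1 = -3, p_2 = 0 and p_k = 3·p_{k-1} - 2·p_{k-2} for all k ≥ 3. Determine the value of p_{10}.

Compute successive terms:
p_3 = 6  p_4 = 18  p_5 = 42  p_6 = 90  p_7 = 186  p_8 = 378  p_9 = 762  p_{10} = 1530.
(Characteristic roots are 2 and 1.)

1530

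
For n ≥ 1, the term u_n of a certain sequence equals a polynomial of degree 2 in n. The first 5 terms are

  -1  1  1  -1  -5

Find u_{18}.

1st diffs: 2, 0, -2, -4.
2nd diffs: -2, -2, -2 (constant).
Newton forward-difference form: u_n = -1 + 2·C(n-1,1) + (-2)·C(n-1,2).
At n = 18: n-1 = 17, so u_{18} = -1 + 34 - 272 = -239.

-239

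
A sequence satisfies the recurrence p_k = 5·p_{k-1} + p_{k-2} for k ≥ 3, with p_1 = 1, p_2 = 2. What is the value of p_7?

Compute successive terms:
p_3 = 11; p_4 = 57; p_5 = 296; p_6 = 1537; p_7 = 7981.

7981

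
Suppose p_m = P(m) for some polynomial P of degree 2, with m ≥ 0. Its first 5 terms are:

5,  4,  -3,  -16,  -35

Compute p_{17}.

-828

1st diffs: -1, -7, -13, -19.
2nd diffs: -6, -6, -6 (constant).
So p_m = -3m^2 + 2m + 5.
Evaluating at m = 17 gives p_{17} = -828.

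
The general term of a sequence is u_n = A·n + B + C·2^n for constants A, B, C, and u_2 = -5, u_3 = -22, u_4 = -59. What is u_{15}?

-163786

Write the equations: 2A + B + 4C = -5; 3A + B + 8C = -22; 4A + B + 16C = -59.
Subtracting the first from the second: A + 4C = -17.
Subtracting the second from the third: A + 8C = -37.
Solving: C = -5, A = 3, then B = 9.
So u_n = 3·n + 9 + (-5)·2^n; at n=15 this is -163786.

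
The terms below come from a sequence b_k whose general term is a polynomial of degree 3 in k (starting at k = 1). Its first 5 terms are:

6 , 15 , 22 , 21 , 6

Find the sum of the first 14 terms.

1st diffs: 9, 7, -1, -15.
2nd diffs: -2, -8, -14.
3rd diffs: -6, -6 (constant).
Newton forward-difference form: b_k = 6 + 9·C(k-1,1) + (-2)·C(k-1,2) + (-6)·C(k-1,3).
Continuing: …, -29, -90, -183, -314, …, b_{14} = -1749.
Summing k = 1..14 (14 terms) gives -5831.

-5831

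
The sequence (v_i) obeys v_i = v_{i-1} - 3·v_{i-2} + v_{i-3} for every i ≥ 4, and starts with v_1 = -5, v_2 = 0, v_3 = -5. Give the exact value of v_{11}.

Iterate the recurrence:
v_4 = -10, v_5 = 5, v_6 = 30, v_7 = 5, v_8 = -80, v_9 = -65, v_{10} = 180, v_{11} = 295.

295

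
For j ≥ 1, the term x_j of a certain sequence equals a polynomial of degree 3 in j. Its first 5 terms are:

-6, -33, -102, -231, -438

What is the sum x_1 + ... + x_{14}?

1st diffs: -27, -69, -129, -207.
2nd diffs: -42, -60, -78.
3rd diffs: -18, -18 (constant).
Newton forward-difference form: x_j = -6 + (-27)·C(j-1,1) + (-42)·C(j-1,2) + (-18)·C(j-1,3).
Continuing: …, -741, -1158, -1707, -2406, …, x_{14} = -8781.
Summing j = 1..14 (14 terms) gives -35847.

-35847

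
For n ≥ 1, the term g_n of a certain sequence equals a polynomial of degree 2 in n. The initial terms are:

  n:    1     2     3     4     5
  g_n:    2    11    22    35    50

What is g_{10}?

1st diffs: 9, 11, 13, 15.
2nd diffs: 2, 2, 2 (constant).
Newton forward-difference form: g_n = 2 + 9·C(n-1,1) + 2·C(n-1,2).
At n = 10: n-1 = 9, so g_{10} = 2 + 81 + 72 = 155.

155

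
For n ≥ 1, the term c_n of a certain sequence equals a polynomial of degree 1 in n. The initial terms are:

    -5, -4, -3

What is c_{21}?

15

1st diffs: 1, 1 (constant).
So c_n = n - 6.
Evaluating at n = 21 gives c_{21} = 15.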